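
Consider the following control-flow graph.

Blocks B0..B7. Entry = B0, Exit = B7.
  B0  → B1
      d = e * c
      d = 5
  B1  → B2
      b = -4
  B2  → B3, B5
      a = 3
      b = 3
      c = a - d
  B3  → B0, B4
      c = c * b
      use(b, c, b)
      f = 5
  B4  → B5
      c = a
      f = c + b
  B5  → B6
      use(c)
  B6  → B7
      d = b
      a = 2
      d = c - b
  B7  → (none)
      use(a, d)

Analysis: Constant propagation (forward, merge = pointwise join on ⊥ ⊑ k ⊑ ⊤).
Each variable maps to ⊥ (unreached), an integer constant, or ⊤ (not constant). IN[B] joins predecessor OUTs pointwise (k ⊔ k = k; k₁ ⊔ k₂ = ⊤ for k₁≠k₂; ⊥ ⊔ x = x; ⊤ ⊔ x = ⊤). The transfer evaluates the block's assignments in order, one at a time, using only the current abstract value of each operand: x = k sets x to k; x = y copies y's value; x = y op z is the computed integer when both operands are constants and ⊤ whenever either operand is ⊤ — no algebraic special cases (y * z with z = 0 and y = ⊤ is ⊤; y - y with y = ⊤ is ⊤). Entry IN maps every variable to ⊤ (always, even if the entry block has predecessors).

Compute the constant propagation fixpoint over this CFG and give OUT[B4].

Converged values:
  B0:   IN=(all ⊤)   OUT={d:5; rest ⊤}
  B1:   IN={d:5; rest ⊤}   OUT={b:-4, d:5; rest ⊤}
  B2:   IN={b:-4, d:5; rest ⊤}   OUT={a:3, b:3, c:-2, d:5; rest ⊤}
  B3:   IN={a:3, b:3, c:-2, d:5; rest ⊤}   OUT={a:3, b:3, c:-6, d:5, f:5; rest ⊤}
  B4:   IN={a:3, b:3, c:-6, d:5, f:5; rest ⊤}   OUT={a:3, b:3, c:3, d:5, f:6; rest ⊤}
  B5:   IN={a:3, b:3, d:5; rest ⊤}   OUT={a:3, b:3, d:5; rest ⊤}
  B6:   IN={a:3, b:3, d:5; rest ⊤}   OUT={a:2, b:3; rest ⊤}
  B7:   IN={a:2, b:3; rest ⊤}   OUT={a:2, b:3; rest ⊤}

Merge at B4: IN[B4] = OUT[B3] = {a: 3, b: 3, c: -6, d: 5, e: ⊤, f: 5}
Applying B4's transfer function to that IN value gives OUT[B4] (row B4 above).

Answer: {a: 3, b: 3, c: 3, d: 5, e: ⊤, f: 6}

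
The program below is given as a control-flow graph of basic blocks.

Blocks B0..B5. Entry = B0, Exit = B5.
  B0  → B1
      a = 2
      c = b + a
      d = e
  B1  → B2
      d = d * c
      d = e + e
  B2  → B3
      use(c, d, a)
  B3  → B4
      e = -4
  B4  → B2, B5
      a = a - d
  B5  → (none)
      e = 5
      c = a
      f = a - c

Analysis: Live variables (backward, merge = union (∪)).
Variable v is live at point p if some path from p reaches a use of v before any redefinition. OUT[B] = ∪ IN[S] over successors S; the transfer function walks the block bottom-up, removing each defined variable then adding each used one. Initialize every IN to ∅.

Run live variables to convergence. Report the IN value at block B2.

Answer: {a, c, d}

Derivation:
Per-block solution:
  B0:  IN={b, e}  OUT={a, c, d, e}
  B1:  IN={a, c, d, e}  OUT={a, c, d}
  B2:  IN={a, c, d}  OUT={a, c, d}
  B3:  IN={a, c, d}  OUT={a, c, d}
  B4:  IN={a, c, d}  OUT={a, c, d}
  B5:  IN={a}  OUT={}

Merge at B2: OUT[B2] = IN[B3] = {a, c, d}
Applying B2's transfer function to that OUT value gives IN[B2] (row B2 above).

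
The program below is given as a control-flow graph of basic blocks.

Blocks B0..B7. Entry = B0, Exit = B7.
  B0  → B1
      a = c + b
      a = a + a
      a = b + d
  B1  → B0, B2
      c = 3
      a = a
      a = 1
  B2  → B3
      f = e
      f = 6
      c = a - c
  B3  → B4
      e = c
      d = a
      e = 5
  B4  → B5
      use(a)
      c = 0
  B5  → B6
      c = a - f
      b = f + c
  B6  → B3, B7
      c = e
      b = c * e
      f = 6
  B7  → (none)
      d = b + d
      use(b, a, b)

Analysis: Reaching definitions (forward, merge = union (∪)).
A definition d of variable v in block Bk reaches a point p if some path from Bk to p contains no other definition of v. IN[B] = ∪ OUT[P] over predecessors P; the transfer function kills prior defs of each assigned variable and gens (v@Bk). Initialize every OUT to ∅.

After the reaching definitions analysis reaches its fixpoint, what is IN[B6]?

Answer: {a@B1, b@B5, c@B5, d@B3, e@B3, f@B2, f@B6}

Working:
Fixpoint table:
  B0:  IN={a@B1, c@B1}  OUT={a@B0, c@B1}
  B1:  IN={a@B0, c@B1}  OUT={a@B1, c@B1}
  B2:  IN={a@B1, c@B1}  OUT={a@B1, c@B2, f@B2}
  B3:  IN={a@B1, b@B6, c@B2, c@B6, d@B3, e@B3, f@B2, f@B6}  OUT={a@B1, b@B6, c@B2, c@B6, d@B3, e@B3, f@B2, f@B6}
  B4:  IN={a@B1, b@B6, c@B2, c@B6, d@B3, e@B3, f@B2, f@B6}  OUT={a@B1, b@B6, c@B4, d@B3, e@B3, f@B2, f@B6}
  B5:  IN={a@B1, b@B6, c@B4, d@B3, e@B3, f@B2, f@B6}  OUT={a@B1, b@B5, c@B5, d@B3, e@B3, f@B2, f@B6}
  B6:  IN={a@B1, b@B5, c@B5, d@B3, e@B3, f@B2, f@B6}  OUT={a@B1, b@B6, c@B6, d@B3, e@B3, f@B6}
  B7:  IN={a@B1, b@B6, c@B6, d@B3, e@B3, f@B6}  OUT={a@B1, b@B6, c@B6, d@B7, e@B3, f@B6}

Merge at B6: IN[B6] = OUT[B5] = {a@B1, b@B5, c@B5, d@B3, e@B3, f@B2, f@B6}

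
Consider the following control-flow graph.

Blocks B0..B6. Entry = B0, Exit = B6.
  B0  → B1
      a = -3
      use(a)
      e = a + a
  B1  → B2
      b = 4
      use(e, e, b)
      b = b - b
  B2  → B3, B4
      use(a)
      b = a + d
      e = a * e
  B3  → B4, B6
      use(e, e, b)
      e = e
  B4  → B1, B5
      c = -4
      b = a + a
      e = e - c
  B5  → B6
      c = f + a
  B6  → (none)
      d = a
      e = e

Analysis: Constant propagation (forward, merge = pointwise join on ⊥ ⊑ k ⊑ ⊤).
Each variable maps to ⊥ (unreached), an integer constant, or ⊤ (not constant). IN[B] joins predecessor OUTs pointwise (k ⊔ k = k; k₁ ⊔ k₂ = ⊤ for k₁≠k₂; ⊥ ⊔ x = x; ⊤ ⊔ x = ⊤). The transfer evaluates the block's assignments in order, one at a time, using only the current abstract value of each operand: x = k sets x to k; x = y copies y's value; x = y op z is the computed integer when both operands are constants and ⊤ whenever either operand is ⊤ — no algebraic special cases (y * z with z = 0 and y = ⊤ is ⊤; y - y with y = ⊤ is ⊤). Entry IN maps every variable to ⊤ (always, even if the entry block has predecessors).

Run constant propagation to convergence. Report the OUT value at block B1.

Per-block solution:
  B0: | IN=(all ⊤) | OUT={a:-3, e:-6; rest ⊤}
  B1: | IN={a:-3; rest ⊤} | OUT={a:-3, b:0; rest ⊤}
  B2: | IN={a:-3, b:0; rest ⊤} | OUT={a:-3; rest ⊤}
  B3: | IN={a:-3; rest ⊤} | OUT={a:-3; rest ⊤}
  B4: | IN={a:-3; rest ⊤} | OUT={a:-3, b:-6, c:-4; rest ⊤}
  B5: | IN={a:-3, b:-6, c:-4; rest ⊤} | OUT={a:-3, b:-6; rest ⊤}
  B6: | IN={a:-3; rest ⊤} | OUT={a:-3, d:-3; rest ⊤}

Merge at B1: IN[B1] = OUT[B0] ⊔ OUT[B4] = {a: -3, b: ⊤, c: ⊤, d: ⊤, e: ⊤, f: ⊤}
Applying B1's transfer function to that IN value gives OUT[B1] (row B1 above).

Answer: {a: -3, b: 0, c: ⊤, d: ⊤, e: ⊤, f: ⊤}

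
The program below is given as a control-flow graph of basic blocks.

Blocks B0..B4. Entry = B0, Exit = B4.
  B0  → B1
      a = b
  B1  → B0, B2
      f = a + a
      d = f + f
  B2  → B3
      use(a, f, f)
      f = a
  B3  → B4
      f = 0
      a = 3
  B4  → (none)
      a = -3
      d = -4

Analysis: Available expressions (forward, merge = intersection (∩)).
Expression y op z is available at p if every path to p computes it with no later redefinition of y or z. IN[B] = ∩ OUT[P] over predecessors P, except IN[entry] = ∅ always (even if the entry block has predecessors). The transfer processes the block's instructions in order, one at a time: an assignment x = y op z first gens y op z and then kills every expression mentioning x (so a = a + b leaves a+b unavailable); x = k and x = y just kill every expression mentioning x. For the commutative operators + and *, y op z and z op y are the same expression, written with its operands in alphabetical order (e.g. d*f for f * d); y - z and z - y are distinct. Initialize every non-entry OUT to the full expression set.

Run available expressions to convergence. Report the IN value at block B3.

Per-block solution:
  B0:   IN={}   OUT={}
  B1:   IN={}   OUT={a+a, f+f}
  B2:   IN={a+a, f+f}   OUT={a+a}
  B3:   IN={a+a}   OUT={}
  B4:   IN={}   OUT={}

Merge at B3: IN[B3] = OUT[B2] = {a+a}

Answer: {a+a}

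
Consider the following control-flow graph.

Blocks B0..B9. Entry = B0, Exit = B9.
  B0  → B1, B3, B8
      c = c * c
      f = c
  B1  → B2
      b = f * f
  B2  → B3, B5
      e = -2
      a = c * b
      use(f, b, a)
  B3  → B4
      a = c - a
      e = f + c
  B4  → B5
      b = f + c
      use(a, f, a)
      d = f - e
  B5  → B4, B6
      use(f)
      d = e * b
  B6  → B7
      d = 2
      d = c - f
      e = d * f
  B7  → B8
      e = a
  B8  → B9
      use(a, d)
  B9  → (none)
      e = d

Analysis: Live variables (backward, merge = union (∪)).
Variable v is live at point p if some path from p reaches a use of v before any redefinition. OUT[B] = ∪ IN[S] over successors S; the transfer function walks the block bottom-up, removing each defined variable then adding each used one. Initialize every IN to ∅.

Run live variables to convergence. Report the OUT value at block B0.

Fixpoint table:
  B0: | IN={a, c, d} | OUT={a, c, d, f}
  B1: | IN={c, f} | OUT={b, c, f}
  B2: | IN={b, c, f} | OUT={a, b, c, e, f}
  B3: | IN={a, c, f} | OUT={a, c, e, f}
  B4: | IN={a, c, e, f} | OUT={a, b, c, e, f}
  B5: | IN={a, b, c, e, f} | OUT={a, c, e, f}
  B6: | IN={a, c, f} | OUT={a, d}
  B7: | IN={a, d} | OUT={a, d}
  B8: | IN={a, d} | OUT={d}
  B9: | IN={d} | OUT={}

Merge at B0: OUT[B0] = IN[B1] ⊔ IN[B3] ⊔ IN[B8] = {a, c, d, f}

Answer: {a, c, d, f}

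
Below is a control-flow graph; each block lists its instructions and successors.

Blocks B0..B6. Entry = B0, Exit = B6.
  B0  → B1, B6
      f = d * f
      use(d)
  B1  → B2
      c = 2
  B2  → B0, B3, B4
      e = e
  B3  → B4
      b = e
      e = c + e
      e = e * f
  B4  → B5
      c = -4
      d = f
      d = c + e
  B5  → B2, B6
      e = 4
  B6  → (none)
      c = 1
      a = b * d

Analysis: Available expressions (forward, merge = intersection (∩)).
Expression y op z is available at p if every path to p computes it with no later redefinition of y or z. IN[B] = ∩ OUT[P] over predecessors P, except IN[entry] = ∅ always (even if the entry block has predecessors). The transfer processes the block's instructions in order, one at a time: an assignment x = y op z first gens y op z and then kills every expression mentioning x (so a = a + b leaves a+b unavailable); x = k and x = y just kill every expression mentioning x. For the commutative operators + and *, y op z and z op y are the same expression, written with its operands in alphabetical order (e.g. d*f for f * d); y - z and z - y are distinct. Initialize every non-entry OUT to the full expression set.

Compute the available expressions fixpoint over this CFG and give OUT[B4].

Per-block solution:
  B0:   IN={}   OUT={}
  B1:   IN={}   OUT={}
  B2:   IN={}   OUT={}
  B3:   IN={}   OUT={}
  B4:   IN={}   OUT={c+e}
  B5:   IN={c+e}   OUT={}
  B6:   IN={}   OUT={b*d}

Merge at B4: IN[B4] = OUT[B2] ∩ OUT[B3] = {}
Applying B4's transfer function to that IN value gives OUT[B4] (row B4 above).

Answer: {c+e}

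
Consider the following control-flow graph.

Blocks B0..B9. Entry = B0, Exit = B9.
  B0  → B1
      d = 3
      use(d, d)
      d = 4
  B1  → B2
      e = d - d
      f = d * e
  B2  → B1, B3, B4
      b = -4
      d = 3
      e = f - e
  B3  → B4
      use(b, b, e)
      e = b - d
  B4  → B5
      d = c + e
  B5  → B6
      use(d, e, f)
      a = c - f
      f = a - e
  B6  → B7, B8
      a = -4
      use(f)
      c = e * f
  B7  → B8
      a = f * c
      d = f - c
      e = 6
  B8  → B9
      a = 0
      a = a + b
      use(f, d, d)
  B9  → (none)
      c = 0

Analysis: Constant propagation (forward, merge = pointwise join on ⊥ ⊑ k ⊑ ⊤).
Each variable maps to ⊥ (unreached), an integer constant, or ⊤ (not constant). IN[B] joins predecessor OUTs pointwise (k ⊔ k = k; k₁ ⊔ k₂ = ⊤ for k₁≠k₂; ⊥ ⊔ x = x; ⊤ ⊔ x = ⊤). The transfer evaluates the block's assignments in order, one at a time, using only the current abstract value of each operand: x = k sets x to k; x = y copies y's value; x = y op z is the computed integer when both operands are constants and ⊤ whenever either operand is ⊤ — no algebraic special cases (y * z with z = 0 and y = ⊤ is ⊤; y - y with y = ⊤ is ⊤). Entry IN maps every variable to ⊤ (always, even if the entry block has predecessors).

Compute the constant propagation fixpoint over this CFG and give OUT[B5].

Converged values:
  B0:   IN=(all ⊤)   OUT={d:4; rest ⊤}
  B1:   IN=(all ⊤)   OUT=(all ⊤)
  B2:   IN=(all ⊤)   OUT={b:-4, d:3; rest ⊤}
  B3:   IN={b:-4, d:3; rest ⊤}   OUT={b:-4, d:3, e:-7; rest ⊤}
  B4:   IN={b:-4, d:3; rest ⊤}   OUT={b:-4; rest ⊤}
  B5:   IN={b:-4; rest ⊤}   OUT={b:-4; rest ⊤}
  B6:   IN={b:-4; rest ⊤}   OUT={a:-4, b:-4; rest ⊤}
  B7:   IN={a:-4, b:-4; rest ⊤}   OUT={b:-4, e:6; rest ⊤}
  B8:   IN={b:-4; rest ⊤}   OUT={a:-4, b:-4; rest ⊤}
  B9:   IN={a:-4, b:-4; rest ⊤}   OUT={a:-4, b:-4, c:0; rest ⊤}

Merge at B5: IN[B5] = OUT[B4] = {a: ⊤, b: -4, c: ⊤, d: ⊤, e: ⊤, f: ⊤}
Applying B5's transfer function to that IN value gives OUT[B5] (row B5 above).

Answer: {a: ⊤, b: -4, c: ⊤, d: ⊤, e: ⊤, f: ⊤}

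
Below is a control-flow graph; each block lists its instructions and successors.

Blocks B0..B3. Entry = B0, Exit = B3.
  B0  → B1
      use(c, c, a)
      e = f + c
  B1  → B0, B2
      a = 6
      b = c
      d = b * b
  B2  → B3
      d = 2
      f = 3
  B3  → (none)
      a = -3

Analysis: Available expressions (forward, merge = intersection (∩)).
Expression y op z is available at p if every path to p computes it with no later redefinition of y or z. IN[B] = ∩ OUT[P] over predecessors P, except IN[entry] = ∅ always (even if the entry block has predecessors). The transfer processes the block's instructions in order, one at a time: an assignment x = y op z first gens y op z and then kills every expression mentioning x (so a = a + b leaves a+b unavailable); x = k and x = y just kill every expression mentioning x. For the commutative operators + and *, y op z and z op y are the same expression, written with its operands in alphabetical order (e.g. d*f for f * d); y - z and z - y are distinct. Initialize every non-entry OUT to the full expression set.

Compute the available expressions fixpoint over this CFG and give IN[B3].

Answer: {b*b}

Derivation:
Per-block solution:
  B0:   IN={}   OUT={c+f}
  B1:   IN={c+f}   OUT={b*b, c+f}
  B2:   IN={b*b, c+f}   OUT={b*b}
  B3:   IN={b*b}   OUT={b*b}

Merge at B3: IN[B3] = OUT[B2] = {b*b}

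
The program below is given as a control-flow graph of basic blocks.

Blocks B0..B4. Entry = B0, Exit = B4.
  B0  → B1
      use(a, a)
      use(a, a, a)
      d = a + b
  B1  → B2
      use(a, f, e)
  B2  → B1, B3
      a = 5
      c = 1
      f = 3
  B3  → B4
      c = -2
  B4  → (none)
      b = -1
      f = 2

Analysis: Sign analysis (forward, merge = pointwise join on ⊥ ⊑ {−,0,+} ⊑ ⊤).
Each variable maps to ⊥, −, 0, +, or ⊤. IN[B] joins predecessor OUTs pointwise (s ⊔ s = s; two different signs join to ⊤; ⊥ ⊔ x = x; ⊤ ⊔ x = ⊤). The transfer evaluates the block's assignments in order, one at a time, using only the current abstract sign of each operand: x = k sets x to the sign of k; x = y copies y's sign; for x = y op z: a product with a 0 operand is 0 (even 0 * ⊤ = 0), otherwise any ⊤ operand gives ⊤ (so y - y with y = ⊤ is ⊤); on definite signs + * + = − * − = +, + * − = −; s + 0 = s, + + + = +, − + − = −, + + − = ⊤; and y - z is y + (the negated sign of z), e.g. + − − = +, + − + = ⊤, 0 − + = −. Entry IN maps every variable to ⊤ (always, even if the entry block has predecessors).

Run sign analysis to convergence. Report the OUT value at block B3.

Per-block solution:
  B0: | IN=(all ⊤) | OUT=(all ⊤)
  B1: | IN=(all ⊤) | OUT=(all ⊤)
  B2: | IN=(all ⊤) | OUT={a:+, c:+, f:+; rest ⊤}
  B3: | IN={a:+, c:+, f:+; rest ⊤} | OUT={a:+, c:-, f:+; rest ⊤}
  B4: | IN={a:+, c:-, f:+; rest ⊤} | OUT={a:+, b:-, c:-, f:+; rest ⊤}

Merge at B3: IN[B3] = OUT[B2] = {a: +, b: ⊤, c: +, d: ⊤, e: ⊤, f: +}
Applying B3's transfer function to that IN value gives OUT[B3] (row B3 above).

Answer: {a: +, b: ⊤, c: -, d: ⊤, e: ⊤, f: +}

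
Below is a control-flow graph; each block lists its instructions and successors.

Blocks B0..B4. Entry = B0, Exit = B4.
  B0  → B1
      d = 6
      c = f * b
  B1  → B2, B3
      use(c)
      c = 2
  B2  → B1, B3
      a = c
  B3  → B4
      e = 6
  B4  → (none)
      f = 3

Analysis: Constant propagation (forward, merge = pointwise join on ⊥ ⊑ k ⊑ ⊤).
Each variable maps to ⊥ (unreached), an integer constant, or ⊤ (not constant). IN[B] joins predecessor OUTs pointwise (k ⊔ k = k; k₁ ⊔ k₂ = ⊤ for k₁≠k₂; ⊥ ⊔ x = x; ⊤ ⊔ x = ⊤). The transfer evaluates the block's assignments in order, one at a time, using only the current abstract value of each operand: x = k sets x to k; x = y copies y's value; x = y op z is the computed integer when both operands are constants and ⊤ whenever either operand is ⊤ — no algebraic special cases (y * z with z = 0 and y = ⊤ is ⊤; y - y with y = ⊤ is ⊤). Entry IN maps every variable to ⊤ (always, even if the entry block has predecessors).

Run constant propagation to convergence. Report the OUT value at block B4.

Fixpoint table:
  B0:   IN=(all ⊤)   OUT={d:6; rest ⊤}
  B1:   IN={d:6; rest ⊤}   OUT={c:2, d:6; rest ⊤}
  B2:   IN={c:2, d:6; rest ⊤}   OUT={a:2, c:2, d:6; rest ⊤}
  B3:   IN={c:2, d:6; rest ⊤}   OUT={c:2, d:6, e:6; rest ⊤}
  B4:   IN={c:2, d:6, e:6; rest ⊤}   OUT={c:2, d:6, e:6, f:3; rest ⊤}

Merge at B4: IN[B4] = OUT[B3] = {a: ⊤, b: ⊤, c: 2, d: 6, e: 6, f: ⊤}
Applying B4's transfer function to that IN value gives OUT[B4] (row B4 above).

Answer: {a: ⊤, b: ⊤, c: 2, d: 6, e: 6, f: 3}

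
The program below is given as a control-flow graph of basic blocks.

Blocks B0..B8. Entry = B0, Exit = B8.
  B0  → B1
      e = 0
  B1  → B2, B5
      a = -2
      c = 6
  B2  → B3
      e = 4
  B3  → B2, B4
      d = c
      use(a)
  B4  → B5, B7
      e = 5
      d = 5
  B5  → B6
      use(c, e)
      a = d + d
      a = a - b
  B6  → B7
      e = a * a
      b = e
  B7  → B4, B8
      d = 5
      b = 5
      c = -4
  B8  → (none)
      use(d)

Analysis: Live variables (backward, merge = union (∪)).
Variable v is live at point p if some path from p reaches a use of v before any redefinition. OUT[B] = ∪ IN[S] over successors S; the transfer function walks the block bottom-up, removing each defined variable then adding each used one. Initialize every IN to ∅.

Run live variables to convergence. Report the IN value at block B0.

Per-block solution:
  B0:   IN={b, d}   OUT={b, d, e}
  B1:   IN={b, d, e}   OUT={a, b, c, d, e}
  B2:   IN={a, b, c}   OUT={a, b, c}
  B3:   IN={a, b, c}   OUT={a, b, c}
  B4:   IN={b, c}   OUT={b, c, d, e}
  B5:   IN={b, c, d, e}   OUT={a}
  B6:   IN={a}   OUT={}
  B7:   IN={}   OUT={b, c, d}
  B8:   IN={d}   OUT={}

Merge at B0: OUT[B0] = IN[B1] = {b, d, e}
Applying B0's transfer function to that OUT value gives IN[B0] (row B0 above).

Answer: {b, d}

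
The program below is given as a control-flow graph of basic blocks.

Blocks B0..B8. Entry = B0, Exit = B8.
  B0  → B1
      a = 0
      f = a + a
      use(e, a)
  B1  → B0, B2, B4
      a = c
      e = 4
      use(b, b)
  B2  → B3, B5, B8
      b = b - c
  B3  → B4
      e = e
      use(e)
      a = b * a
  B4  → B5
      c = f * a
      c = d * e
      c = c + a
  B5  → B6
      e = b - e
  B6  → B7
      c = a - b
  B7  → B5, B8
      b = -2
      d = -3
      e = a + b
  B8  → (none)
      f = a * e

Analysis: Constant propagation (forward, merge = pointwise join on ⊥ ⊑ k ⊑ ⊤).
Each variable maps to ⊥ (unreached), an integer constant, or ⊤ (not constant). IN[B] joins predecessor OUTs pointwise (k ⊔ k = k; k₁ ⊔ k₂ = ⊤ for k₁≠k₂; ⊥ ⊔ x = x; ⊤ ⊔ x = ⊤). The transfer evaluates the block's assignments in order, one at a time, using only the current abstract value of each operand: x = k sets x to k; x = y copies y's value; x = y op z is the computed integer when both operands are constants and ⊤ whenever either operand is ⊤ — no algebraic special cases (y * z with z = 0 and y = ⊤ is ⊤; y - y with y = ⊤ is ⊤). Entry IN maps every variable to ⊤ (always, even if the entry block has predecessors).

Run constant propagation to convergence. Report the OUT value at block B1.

Answer: {a: ⊤, b: ⊤, c: ⊤, d: ⊤, e: 4, f: 0}

Derivation:
Per-block solution:
  B0:   IN=(all ⊤)   OUT={a:0, f:0; rest ⊤}
  B1:   IN={a:0, f:0; rest ⊤}   OUT={e:4, f:0; rest ⊤}
  B2:   IN={e:4, f:0; rest ⊤}   OUT={e:4, f:0; rest ⊤}
  B3:   IN={e:4, f:0; rest ⊤}   OUT={e:4, f:0; rest ⊤}
  B4:   IN={e:4, f:0; rest ⊤}   OUT={e:4, f:0; rest ⊤}
  B5:   IN={f:0; rest ⊤}   OUT={f:0; rest ⊤}
  B6:   IN={f:0; rest ⊤}   OUT={f:0; rest ⊤}
  B7:   IN={f:0; rest ⊤}   OUT={b:-2, d:-3, f:0; rest ⊤}
  B8:   IN={f:0; rest ⊤}   OUT=(all ⊤)

Merge at B1: IN[B1] = OUT[B0] = {a: 0, b: ⊤, c: ⊤, d: ⊤, e: ⊤, f: 0}
Applying B1's transfer function to that IN value gives OUT[B1] (row B1 above).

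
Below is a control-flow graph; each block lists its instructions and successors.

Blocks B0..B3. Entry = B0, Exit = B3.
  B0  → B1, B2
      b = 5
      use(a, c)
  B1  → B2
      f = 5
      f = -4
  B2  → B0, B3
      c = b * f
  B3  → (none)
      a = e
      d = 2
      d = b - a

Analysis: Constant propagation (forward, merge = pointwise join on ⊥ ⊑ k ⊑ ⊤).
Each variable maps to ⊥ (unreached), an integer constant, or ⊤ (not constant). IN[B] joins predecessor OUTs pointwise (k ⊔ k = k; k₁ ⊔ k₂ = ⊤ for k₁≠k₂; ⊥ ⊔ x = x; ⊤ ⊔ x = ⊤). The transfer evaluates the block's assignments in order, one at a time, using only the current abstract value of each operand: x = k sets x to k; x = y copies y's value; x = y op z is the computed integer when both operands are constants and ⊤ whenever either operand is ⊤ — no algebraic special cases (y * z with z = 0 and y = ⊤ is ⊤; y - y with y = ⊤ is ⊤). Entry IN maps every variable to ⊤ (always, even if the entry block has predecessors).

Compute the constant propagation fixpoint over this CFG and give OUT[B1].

Answer: {a: ⊤, b: 5, c: ⊤, d: ⊤, e: ⊤, f: -4}

Derivation:
Fixpoint table:
  B0:   IN=(all ⊤)   OUT={b:5; rest ⊤}
  B1:   IN={b:5; rest ⊤}   OUT={b:5, f:-4; rest ⊤}
  B2:   IN={b:5; rest ⊤}   OUT={b:5; rest ⊤}
  B3:   IN={b:5; rest ⊤}   OUT={b:5; rest ⊤}

Merge at B1: IN[B1] = OUT[B0] = {a: ⊤, b: 5, c: ⊤, d: ⊤, e: ⊤, f: ⊤}
Applying B1's transfer function to that IN value gives OUT[B1] (row B1 above).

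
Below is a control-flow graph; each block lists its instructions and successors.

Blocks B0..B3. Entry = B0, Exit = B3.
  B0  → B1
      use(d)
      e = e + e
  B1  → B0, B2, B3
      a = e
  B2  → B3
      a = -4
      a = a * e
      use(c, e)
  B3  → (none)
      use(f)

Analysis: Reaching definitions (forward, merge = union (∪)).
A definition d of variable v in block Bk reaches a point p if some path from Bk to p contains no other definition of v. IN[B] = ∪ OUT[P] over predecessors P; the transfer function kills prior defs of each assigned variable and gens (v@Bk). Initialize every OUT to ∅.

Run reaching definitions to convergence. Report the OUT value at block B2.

Answer: {a@B2, e@B0}

Trace:
Per-block solution:
  B0:  IN={a@B1, e@B0}  OUT={a@B1, e@B0}
  B1:  IN={a@B1, e@B0}  OUT={a@B1, e@B0}
  B2:  IN={a@B1, e@B0}  OUT={a@B2, e@B0}
  B3:  IN={a@B1, a@B2, e@B0}  OUT={a@B1, a@B2, e@B0}

Merge at B2: IN[B2] = OUT[B1] = {a@B1, e@B0}
Applying B2's transfer function to that IN value gives OUT[B2] (row B2 above).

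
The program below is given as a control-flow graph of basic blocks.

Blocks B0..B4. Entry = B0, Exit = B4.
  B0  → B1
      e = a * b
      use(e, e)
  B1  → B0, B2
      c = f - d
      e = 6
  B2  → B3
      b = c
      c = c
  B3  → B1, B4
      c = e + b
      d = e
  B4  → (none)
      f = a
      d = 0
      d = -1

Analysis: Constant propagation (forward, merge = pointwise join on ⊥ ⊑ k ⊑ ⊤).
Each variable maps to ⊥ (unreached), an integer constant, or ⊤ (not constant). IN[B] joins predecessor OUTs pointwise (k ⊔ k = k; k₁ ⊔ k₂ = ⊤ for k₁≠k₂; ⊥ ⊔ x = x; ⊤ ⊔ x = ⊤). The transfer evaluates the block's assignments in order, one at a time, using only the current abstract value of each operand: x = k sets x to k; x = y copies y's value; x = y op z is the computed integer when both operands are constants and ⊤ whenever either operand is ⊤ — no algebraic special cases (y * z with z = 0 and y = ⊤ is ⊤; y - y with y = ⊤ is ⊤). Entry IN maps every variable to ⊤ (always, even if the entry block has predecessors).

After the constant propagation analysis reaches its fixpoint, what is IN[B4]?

Per-block solution:
  B0: | IN=(all ⊤) | OUT=(all ⊤)
  B1: | IN=(all ⊤) | OUT={e:6; rest ⊤}
  B2: | IN={e:6; rest ⊤} | OUT={e:6; rest ⊤}
  B3: | IN={e:6; rest ⊤} | OUT={d:6, e:6; rest ⊤}
  B4: | IN={d:6, e:6; rest ⊤} | OUT={d:-1, e:6; rest ⊤}

Merge at B4: IN[B4] = OUT[B3] = {a: ⊤, b: ⊤, c: ⊤, d: 6, e: 6, f: ⊤}

Answer: {a: ⊤, b: ⊤, c: ⊤, d: 6, e: 6, f: ⊤}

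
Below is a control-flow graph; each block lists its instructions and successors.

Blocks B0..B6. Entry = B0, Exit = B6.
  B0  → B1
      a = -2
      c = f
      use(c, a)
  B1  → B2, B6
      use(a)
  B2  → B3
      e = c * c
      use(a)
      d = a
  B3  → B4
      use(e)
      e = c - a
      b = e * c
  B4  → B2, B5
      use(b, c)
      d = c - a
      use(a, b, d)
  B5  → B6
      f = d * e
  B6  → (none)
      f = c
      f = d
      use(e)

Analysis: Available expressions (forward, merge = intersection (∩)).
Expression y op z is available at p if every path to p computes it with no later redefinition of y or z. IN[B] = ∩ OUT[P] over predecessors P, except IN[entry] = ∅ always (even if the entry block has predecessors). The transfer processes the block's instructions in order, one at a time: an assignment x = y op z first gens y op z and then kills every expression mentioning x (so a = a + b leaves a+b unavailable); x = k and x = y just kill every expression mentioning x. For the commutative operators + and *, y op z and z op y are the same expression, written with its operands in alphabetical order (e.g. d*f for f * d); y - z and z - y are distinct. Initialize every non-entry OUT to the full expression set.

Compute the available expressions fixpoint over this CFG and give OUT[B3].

Per-block solution:
  B0: | IN={} | OUT={}
  B1: | IN={} | OUT={}
  B2: | IN={} | OUT={c*c}
  B3: | IN={c*c} | OUT={c*c, c*e, c-a}
  B4: | IN={c*c, c*e, c-a} | OUT={c*c, c*e, c-a}
  B5: | IN={c*c, c*e, c-a} | OUT={c*c, c*e, c-a, d*e}
  B6: | IN={} | OUT={}

Merge at B3: IN[B3] = OUT[B2] = {c*c}
Applying B3's transfer function to that IN value gives OUT[B3] (row B3 above).

Answer: {c*c, c*e, c-a}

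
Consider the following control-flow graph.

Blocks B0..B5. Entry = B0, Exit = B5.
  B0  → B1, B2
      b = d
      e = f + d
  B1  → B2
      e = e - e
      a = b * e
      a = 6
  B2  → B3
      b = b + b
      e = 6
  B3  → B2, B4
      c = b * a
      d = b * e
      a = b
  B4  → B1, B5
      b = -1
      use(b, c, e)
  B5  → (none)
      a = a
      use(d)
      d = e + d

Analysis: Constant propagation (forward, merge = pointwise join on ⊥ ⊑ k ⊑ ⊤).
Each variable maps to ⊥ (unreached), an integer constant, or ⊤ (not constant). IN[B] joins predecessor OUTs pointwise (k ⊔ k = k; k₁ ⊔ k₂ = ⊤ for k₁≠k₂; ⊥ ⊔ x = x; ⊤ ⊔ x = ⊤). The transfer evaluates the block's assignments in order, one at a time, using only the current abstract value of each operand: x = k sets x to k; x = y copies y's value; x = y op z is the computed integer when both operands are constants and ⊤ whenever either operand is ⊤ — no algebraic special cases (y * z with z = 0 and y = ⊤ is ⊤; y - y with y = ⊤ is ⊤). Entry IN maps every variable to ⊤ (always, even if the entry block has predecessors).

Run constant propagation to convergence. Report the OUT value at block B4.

Per-block solution:
  B0: | IN=(all ⊤) | OUT=(all ⊤)
  B1: | IN=(all ⊤) | OUT={a:6; rest ⊤}
  B2: | IN=(all ⊤) | OUT={e:6; rest ⊤}
  B3: | IN={e:6; rest ⊤} | OUT={e:6; rest ⊤}
  B4: | IN={e:6; rest ⊤} | OUT={b:-1, e:6; rest ⊤}
  B5: | IN={b:-1, e:6; rest ⊤} | OUT={b:-1, e:6; rest ⊤}

Merge at B4: IN[B4] = OUT[B3] = {a: ⊤, b: ⊤, c: ⊤, d: ⊤, e: 6, f: ⊤}
Applying B4's transfer function to that IN value gives OUT[B4] (row B4 above).

Answer: {a: ⊤, b: -1, c: ⊤, d: ⊤, e: 6, f: ⊤}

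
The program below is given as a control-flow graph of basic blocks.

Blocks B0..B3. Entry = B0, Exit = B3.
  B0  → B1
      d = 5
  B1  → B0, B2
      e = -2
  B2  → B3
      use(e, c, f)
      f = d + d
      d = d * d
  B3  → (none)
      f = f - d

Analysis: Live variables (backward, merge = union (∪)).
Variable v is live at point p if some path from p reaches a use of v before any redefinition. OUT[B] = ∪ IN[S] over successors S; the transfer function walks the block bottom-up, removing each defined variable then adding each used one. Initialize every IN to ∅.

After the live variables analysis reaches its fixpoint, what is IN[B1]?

Per-block solution:
  B0:   IN={c, f}   OUT={c, d, f}
  B1:   IN={c, d, f}   OUT={c, d, e, f}
  B2:   IN={c, d, e, f}   OUT={d, f}
  B3:   IN={d, f}   OUT={}

Merge at B1: OUT[B1] = IN[B0] ⊔ IN[B2] = {c, d, e, f}
Applying B1's transfer function to that OUT value gives IN[B1] (row B1 above).

Answer: {c, d, f}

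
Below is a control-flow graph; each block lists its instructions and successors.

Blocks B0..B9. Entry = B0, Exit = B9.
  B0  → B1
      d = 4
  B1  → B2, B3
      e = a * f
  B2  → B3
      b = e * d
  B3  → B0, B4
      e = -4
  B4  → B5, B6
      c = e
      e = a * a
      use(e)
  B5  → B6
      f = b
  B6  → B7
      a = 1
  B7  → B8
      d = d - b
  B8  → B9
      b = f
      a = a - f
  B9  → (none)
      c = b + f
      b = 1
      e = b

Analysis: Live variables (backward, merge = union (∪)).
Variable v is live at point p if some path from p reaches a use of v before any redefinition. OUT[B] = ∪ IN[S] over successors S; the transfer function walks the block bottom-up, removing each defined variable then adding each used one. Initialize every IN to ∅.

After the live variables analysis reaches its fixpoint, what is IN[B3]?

Per-block solution:
  B0: | IN={a, b, f} | OUT={a, b, d, f}
  B1: | IN={a, b, d, f} | OUT={a, b, d, e, f}
  B2: | IN={a, d, e, f} | OUT={a, b, d, f}
  B3: | IN={a, b, d, f} | OUT={a, b, d, e, f}
  B4: | IN={a, b, d, e, f} | OUT={b, d, f}
  B5: | IN={b, d} | OUT={b, d, f}
  B6: | IN={b, d, f} | OUT={a, b, d, f}
  B7: | IN={a, b, d, f} | OUT={a, f}
  B8: | IN={a, f} | OUT={b, f}
  B9: | IN={b, f} | OUT={}

Merge at B3: OUT[B3] = IN[B0] ⊔ IN[B4] = {a, b, d, e, f}
Applying B3's transfer function to that OUT value gives IN[B3] (row B3 above).

Answer: {a, b, d, f}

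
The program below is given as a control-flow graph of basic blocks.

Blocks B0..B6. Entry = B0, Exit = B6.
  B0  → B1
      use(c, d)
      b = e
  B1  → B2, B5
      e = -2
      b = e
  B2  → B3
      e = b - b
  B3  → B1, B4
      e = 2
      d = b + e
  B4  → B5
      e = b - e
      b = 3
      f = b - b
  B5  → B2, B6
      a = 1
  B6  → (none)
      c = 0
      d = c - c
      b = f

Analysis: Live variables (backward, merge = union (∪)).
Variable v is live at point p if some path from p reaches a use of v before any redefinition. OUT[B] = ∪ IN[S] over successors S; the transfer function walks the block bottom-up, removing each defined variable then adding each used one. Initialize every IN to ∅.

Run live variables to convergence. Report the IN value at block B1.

Answer: {f}

Derivation:
Converged values:
  B0: | IN={c, d, e, f} | OUT={f}
  B1: | IN={f} | OUT={b, f}
  B2: | IN={b, f} | OUT={b, f}
  B3: | IN={b, f} | OUT={b, e, f}
  B4: | IN={b, e} | OUT={b, f}
  B5: | IN={b, f} | OUT={b, f}
  B6: | IN={f} | OUT={}

Merge at B1: OUT[B1] = IN[B2] ⊔ IN[B5] = {b, f}
Applying B1's transfer function to that OUT value gives IN[B1] (row B1 above).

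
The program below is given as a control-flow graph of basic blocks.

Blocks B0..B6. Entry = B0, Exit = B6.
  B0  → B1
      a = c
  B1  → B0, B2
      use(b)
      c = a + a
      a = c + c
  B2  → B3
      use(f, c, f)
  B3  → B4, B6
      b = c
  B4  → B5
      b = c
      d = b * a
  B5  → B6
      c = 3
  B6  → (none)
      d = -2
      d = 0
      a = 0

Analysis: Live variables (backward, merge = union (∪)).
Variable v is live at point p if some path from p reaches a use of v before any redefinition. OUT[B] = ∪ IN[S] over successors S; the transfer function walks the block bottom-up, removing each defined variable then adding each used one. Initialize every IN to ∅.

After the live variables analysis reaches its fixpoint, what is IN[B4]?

Fixpoint table:
  B0:   IN={b, c, f}   OUT={a, b, f}
  B1:   IN={a, b, f}   OUT={a, b, c, f}
  B2:   IN={a, c, f}   OUT={a, c}
  B3:   IN={a, c}   OUT={a, c}
  B4:   IN={a, c}   OUT={}
  B5:   IN={}   OUT={}
  B6:   IN={}   OUT={}

Merge at B4: OUT[B4] = IN[B5] = {}
Applying B4's transfer function to that OUT value gives IN[B4] (row B4 above).

Answer: {a, c}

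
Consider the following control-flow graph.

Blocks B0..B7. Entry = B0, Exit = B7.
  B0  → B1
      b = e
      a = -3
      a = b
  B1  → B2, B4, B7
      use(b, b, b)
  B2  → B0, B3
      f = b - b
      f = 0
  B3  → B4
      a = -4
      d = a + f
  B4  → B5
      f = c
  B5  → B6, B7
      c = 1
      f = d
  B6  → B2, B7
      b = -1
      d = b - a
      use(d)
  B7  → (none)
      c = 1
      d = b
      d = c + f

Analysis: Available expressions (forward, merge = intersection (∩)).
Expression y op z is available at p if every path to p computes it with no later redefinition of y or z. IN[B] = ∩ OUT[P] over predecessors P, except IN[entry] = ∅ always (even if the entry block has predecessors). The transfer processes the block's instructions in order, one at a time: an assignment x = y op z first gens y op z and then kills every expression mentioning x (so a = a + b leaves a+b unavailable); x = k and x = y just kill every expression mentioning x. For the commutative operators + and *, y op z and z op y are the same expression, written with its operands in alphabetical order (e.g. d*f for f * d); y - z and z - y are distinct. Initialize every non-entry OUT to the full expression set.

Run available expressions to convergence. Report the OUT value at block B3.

Per-block solution:
  B0:   IN={}   OUT={}
  B1:   IN={}   OUT={}
  B2:   IN={}   OUT={b-b}
  B3:   IN={b-b}   OUT={a+f, b-b}
  B4:   IN={}   OUT={}
  B5:   IN={}   OUT={}
  B6:   IN={}   OUT={b-a}
  B7:   IN={}   OUT={c+f}

Merge at B3: IN[B3] = OUT[B2] = {b-b}
Applying B3's transfer function to that IN value gives OUT[B3] (row B3 above).

Answer: {a+f, b-b}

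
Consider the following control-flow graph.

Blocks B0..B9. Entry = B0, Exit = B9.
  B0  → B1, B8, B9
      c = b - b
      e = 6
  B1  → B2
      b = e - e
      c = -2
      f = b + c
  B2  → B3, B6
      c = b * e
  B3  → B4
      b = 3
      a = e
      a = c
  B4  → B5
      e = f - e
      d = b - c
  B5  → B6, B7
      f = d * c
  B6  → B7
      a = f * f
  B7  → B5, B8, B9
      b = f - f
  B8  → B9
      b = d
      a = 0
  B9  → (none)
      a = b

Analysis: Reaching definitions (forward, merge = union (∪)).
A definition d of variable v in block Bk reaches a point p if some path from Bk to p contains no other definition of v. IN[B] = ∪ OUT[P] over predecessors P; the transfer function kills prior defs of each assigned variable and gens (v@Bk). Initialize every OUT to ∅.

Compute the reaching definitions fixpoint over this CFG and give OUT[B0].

Answer: {c@B0, e@B0}

Derivation:
Fixpoint table:
  B0:   IN={}   OUT={c@B0, e@B0}
  B1:   IN={c@B0, e@B0}   OUT={b@B1, c@B1, e@B0, f@B1}
  B2:   IN={b@B1, c@B1, e@B0, f@B1}   OUT={b@B1, c@B2, e@B0, f@B1}
  B3:   IN={b@B1, c@B2, e@B0, f@B1}   OUT={a@B3, b@B3, c@B2, e@B0, f@B1}
  B4:   IN={a@B3, b@B3, c@B2, e@B0, f@B1}   OUT={a@B3, b@B3, c@B2, d@B4, e@B4, f@B1}
  B5:   IN={a@B3, a@B6, b@B3, b@B7, c@B2, d@B4, e@B0, e@B4, f@B1, f@B5}   OUT={a@B3, a@B6, b@B3, b@B7, c@B2, d@B4, e@B0, e@B4, f@B5}
  B6:   IN={a@B3, a@B6, b@B1, b@B3, b@B7, c@B2, d@B4, e@B0, e@B4, f@B1, f@B5}   OUT={a@B6, b@B1, b@B3, b@B7, c@B2, d@B4, e@B0, e@B4, f@B1, f@B5}
  B7:   IN={a@B3, a@B6, b@B1, b@B3, b@B7, c@B2, d@B4, e@B0, e@B4, f@B1, f@B5}   OUT={a@B3, a@B6, b@B7, c@B2, d@B4, e@B0, e@B4, f@B1, f@B5}
  B8:   IN={a@B3, a@B6, b@B7, c@B0, c@B2, d@B4, e@B0, e@B4, f@B1, f@B5}   OUT={a@B8, b@B8, c@B0, c@B2, d@B4, e@B0, e@B4, f@B1, f@B5}
  B9:   IN={a@B3, a@B6, a@B8, b@B7, b@B8, c@B0, c@B2, d@B4, e@B0, e@B4, f@B1, f@B5}   OUT={a@B9, b@B7, b@B8, c@B0, c@B2, d@B4, e@B0, e@B4, f@B1, f@B5}

B0 is the boundary node: IN[B0] = {}
Applying B0's transfer function to that IN value gives OUT[B0] (row B0 above).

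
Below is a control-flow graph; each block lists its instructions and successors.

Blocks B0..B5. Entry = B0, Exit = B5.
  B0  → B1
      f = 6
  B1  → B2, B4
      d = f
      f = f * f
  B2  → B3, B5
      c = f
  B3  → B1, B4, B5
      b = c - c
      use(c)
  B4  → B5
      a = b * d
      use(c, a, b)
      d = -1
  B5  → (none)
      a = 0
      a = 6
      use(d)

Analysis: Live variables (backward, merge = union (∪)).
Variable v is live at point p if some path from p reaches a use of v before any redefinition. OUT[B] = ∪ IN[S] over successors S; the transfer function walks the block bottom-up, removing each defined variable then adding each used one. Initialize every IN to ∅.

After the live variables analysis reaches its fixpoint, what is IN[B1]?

Per-block solution:
  B0:  IN={b, c}  OUT={b, c, f}
  B1:  IN={b, c, f}  OUT={b, c, d, f}
  B2:  IN={d, f}  OUT={c, d, f}
  B3:  IN={c, d, f}  OUT={b, c, d, f}
  B4:  IN={b, c, d}  OUT={d}
  B5:  IN={d}  OUT={}

Merge at B1: OUT[B1] = IN[B2] ⊔ IN[B4] = {b, c, d, f}
Applying B1's transfer function to that OUT value gives IN[B1] (row B1 above).

Answer: {b, c, f}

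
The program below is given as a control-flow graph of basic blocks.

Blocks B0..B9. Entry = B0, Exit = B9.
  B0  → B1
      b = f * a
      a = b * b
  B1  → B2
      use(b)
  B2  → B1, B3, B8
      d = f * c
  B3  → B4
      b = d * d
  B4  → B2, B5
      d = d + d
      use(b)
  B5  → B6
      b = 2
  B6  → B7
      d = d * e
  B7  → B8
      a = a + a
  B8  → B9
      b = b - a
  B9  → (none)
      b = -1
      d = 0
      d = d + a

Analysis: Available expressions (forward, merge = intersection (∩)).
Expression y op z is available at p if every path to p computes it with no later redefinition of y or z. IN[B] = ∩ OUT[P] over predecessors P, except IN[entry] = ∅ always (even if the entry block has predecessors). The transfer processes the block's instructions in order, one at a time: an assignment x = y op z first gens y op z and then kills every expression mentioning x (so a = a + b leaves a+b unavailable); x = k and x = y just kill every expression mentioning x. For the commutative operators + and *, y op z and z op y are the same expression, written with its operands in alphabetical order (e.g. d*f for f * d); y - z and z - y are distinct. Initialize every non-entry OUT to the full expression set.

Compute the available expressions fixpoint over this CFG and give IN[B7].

Per-block solution:
  B0:  IN={}  OUT={b*b}
  B1:  IN={}  OUT={}
  B2:  IN={}  OUT={c*f}
  B3:  IN={c*f}  OUT={c*f, d*d}
  B4:  IN={c*f, d*d}  OUT={c*f}
  B5:  IN={c*f}  OUT={c*f}
  B6:  IN={c*f}  OUT={c*f}
  B7:  IN={c*f}  OUT={c*f}
  B8:  IN={c*f}  OUT={c*f}
  B9:  IN={c*f}  OUT={c*f}

Merge at B7: IN[B7] = OUT[B6] = {c*f}

Answer: {c*f}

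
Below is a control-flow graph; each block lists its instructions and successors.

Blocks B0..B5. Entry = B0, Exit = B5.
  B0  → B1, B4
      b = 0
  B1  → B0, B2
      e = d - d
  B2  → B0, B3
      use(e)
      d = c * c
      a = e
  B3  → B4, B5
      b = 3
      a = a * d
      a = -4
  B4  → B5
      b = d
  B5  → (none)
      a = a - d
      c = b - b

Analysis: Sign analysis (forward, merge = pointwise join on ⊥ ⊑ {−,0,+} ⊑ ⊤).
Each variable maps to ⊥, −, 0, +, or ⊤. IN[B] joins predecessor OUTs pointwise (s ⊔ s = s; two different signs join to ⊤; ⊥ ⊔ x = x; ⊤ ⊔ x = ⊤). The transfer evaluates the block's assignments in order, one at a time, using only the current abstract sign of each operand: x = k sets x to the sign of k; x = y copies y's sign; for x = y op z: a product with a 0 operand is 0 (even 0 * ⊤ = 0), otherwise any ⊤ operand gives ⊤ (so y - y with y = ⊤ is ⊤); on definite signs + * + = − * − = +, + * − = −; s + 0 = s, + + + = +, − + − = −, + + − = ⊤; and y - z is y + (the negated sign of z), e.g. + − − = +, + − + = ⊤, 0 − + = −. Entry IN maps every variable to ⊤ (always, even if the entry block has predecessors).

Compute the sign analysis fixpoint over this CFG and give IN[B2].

Answer: {a: ⊤, b: 0, c: ⊤, d: ⊤, e: ⊤, f: ⊤}

Trace:
Fixpoint table:
  B0:   IN=(all ⊤)   OUT={b:0; rest ⊤}
  B1:   IN={b:0; rest ⊤}   OUT={b:0; rest ⊤}
  B2:   IN={b:0; rest ⊤}   OUT={b:0; rest ⊤}
  B3:   IN={b:0; rest ⊤}   OUT={a:-, b:+; rest ⊤}
  B4:   IN=(all ⊤)   OUT=(all ⊤)
  B5:   IN=(all ⊤)   OUT=(all ⊤)

Merge at B2: IN[B2] = OUT[B1] = {a: ⊤, b: 0, c: ⊤, d: ⊤, e: ⊤, f: ⊤}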